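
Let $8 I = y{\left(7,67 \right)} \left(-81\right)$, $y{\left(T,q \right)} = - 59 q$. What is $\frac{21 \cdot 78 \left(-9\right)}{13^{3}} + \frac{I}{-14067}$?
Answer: $- \frac{6730683}{704392} \approx -9.5553$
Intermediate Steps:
$I = \frac{320193}{8}$ ($I = \frac{\left(-59\right) 67 \left(-81\right)}{8} = \frac{\left(-3953\right) \left(-81\right)}{8} = \frac{1}{8} \cdot 320193 = \frac{320193}{8} \approx 40024.0$)
$\frac{21 \cdot 78 \left(-9\right)}{13^{3}} + \frac{I}{-14067} = \frac{21 \cdot 78 \left(-9\right)}{13^{3}} + \frac{320193}{8 \left(-14067\right)} = \frac{1638 \left(-9\right)}{2197} + \frac{320193}{8} \left(- \frac{1}{14067}\right) = \left(-14742\right) \frac{1}{2197} - \frac{11859}{4168} = - \frac{1134}{169} - \frac{11859}{4168} = - \frac{6730683}{704392}$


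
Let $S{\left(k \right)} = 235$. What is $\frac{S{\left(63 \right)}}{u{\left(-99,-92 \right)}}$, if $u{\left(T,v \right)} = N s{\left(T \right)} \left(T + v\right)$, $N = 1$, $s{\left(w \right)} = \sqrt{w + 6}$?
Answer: $\frac{235 i \sqrt{93}}{17763} \approx 0.12758 i$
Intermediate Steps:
$s{\left(w \right)} = \sqrt{6 + w}$
$u{\left(T,v \right)} = \sqrt{6 + T} \left(T + v\right)$ ($u{\left(T,v \right)} = 1 \sqrt{6 + T} \left(T + v\right) = \sqrt{6 + T} \left(T + v\right)$)
$\frac{S{\left(63 \right)}}{u{\left(-99,-92 \right)}} = \frac{235}{\sqrt{6 - 99} \left(-99 - 92\right)} = \frac{235}{\sqrt{-93} \left(-191\right)} = \frac{235}{i \sqrt{93} \left(-191\right)} = \frac{235}{\left(-191\right) i \sqrt{93}} = 235 \frac{i \sqrt{93}}{17763} = \frac{235 i \sqrt{93}}{17763}$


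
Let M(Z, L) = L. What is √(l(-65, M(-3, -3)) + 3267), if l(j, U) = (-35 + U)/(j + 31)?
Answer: √944486/17 ≈ 57.167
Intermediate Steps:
l(j, U) = (-35 + U)/(31 + j)
√(l(-65, M(-3, -3)) + 3267) = √((-35 - 3)/(31 - 65) + 3267) = √(-38/(-34) + 3267) = √(-1/34*(-38) + 3267) = √(19/17 + 3267) = √(55558/17) = √944486/17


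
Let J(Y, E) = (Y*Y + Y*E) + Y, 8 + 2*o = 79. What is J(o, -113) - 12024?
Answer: -58959/4 ≈ -14740.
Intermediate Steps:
o = 71/2 (o = -4 + (½)*79 = -4 + 79/2 = 71/2 ≈ 35.500)
J(Y, E) = Y + Y² + E*Y (J(Y, E) = (Y² + E*Y) + Y = Y + Y² + E*Y)
J(o, -113) - 12024 = 71*(1 - 113 + 71/2)/2 - 12024 = (71/2)*(-153/2) - 12024 = -10863/4 - 12024 = -58959/4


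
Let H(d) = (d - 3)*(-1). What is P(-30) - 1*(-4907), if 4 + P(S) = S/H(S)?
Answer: 53923/11 ≈ 4902.1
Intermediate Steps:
H(d) = 3 - d (H(d) = (-3 + d)*(-1) = 3 - d)
P(S) = -4 + S/(3 - S)
P(-30) - 1*(-4907) = (12 - 5*(-30))/(-3 - 30) - 1*(-4907) = (12 + 150)/(-33) + 4907 = -1/33*162 + 4907 = -54/11 + 4907 = 53923/11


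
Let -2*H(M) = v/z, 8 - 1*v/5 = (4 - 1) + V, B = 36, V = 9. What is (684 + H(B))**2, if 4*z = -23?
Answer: 246238864/529 ≈ 4.6548e+5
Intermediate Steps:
z = -23/4 (z = (1/4)*(-23) = -23/4 ≈ -5.7500)
v = -20 (v = 40 - 5*((4 - 1) + 9) = 40 - 5*(3 + 9) = 40 - 5*12 = 40 - 60 = -20)
H(M) = -40/23 (H(M) = -(-10)/(-23/4) = -(-10)*(-4)/23 = -1/2*80/23 = -40/23)
(684 + H(B))**2 = (684 - 40/23)**2 = (15692/23)**2 = 246238864/529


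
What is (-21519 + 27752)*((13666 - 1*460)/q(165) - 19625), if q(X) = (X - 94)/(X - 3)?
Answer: 65490131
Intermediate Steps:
q(X) = (-94 + X)/(-3 + X)
(-21519 + 27752)*((13666 - 1*460)/q(165) - 19625) = (-21519 + 27752)*((13666 - 1*460)/(((-94 + 165)/(-3 + 165))) - 19625) = 6233*((13666 - 460)/((71/162)) - 19625) = 6233*(13206/(((1/162)*71)) - 19625) = 6233*(13206/(71/162) - 19625) = 6233*(13206*(162/71) - 19625) = 6233*(30132 - 19625) = 6233*10507 = 65490131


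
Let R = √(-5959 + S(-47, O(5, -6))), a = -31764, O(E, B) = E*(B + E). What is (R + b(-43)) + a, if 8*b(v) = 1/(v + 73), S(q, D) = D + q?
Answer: -7623359/240 + I*√6011 ≈ -31764.0 + 77.531*I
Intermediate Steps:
b(v) = 1/(8*(73 + v)) (b(v) = 1/(8*(v + 73)) = 1/(8*(73 + v)))
R = I*√6011 (R = √(-5959 + (5*(-6 + 5) - 47)) = √(-5959 + (5*(-1) - 47)) = √(-5959 + (-5 - 47)) = √(-5959 - 52) = √(-6011) = I*√6011 ≈ 77.531*I)
(R + b(-43)) + a = (I*√6011 + 1/(8*(73 - 43))) - 31764 = (I*√6011 + (⅛)/30) - 31764 = (I*√6011 + (⅛)*(1/30)) - 31764 = (I*√6011 + 1/240) - 31764 = (1/240 + I*√6011) - 31764 = -7623359/240 + I*√6011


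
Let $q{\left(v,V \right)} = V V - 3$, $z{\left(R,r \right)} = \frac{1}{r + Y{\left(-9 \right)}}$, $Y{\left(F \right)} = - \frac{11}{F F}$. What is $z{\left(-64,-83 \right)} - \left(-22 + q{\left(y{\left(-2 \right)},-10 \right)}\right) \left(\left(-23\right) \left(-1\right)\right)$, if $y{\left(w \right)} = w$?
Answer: $- \frac{11616231}{6734} \approx -1725.0$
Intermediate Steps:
$Y{\left(F \right)} = - \frac{11}{F^{2}}$
$z{\left(R,r \right)} = \frac{1}{- \frac{11}{81} + r}$ ($z{\left(R,r \right)} = \frac{1}{r - \frac{11}{81}} = \frac{1}{- \frac{11}{81} + r}$)
$q{\left(v,V \right)} = -3 + V^{2}$ ($q{\left(v,V \right)} = V^{2} - 3 = -3 + V^{2}$)
$z{\left(-64,-83 \right)} - \left(-22 + q{\left(y{\left(-2 \right)},-10 \right)}\right) \left(\left(-23\right) \left(-1\right)\right) = \frac{81}{-11 + 81 \left(-83\right)} - \left(-22 - \left(3 - \left(-10\right)^{2}\right)\right) \left(\left(-23\right) \left(-1\right)\right) = \frac{81}{-11 - 6723} - \left(-22 + \left(-3 + 100\right)\right) 23 = \frac{81}{-6734} - \left(-22 + 97\right) 23 = 81 \left(- \frac{1}{6734}\right) - 75 \cdot 23 = - \frac{81}{6734} - 1725 = - \frac{11616231}{6734}$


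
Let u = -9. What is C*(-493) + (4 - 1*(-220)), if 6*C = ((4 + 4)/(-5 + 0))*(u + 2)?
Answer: -10444/15 ≈ -696.27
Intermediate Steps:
C = 28/15 (C = (((4 + 4)/(-5 + 0))*(-9 + 2))/6 = ((8/(-5))*(-7))/6 = ((8*(-⅕))*(-7))/6 = (-8/5*(-7))/6 = (⅙)*(56/5) = 28/15 ≈ 1.8667)
C*(-493) + (4 - 1*(-220)) = (28/15)*(-493) + (4 - 1*(-220)) = -13804/15 + (4 + 220) = -13804/15 + 224 = -10444/15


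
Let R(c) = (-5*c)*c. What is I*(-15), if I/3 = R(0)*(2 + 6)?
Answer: 0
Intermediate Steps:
R(c) = -5*c²
I = 0 (I = 3*((-5*0²)*(2 + 6)) = 3*(-5*0*8) = 3*(0*8) = 3*0 = 0)
I*(-15) = 0*(-15) = 0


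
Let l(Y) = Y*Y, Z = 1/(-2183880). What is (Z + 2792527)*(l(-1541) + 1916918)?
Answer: 8724168250485286547/727960 ≈ 1.1984e+13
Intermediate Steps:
Z = -1/2183880 ≈ -4.5790e-7
l(Y) = Y**2
(Z + 2792527)*(l(-1541) + 1916918) = (-1/2183880 + 2792527)*((-1541)**2 + 1916918) = 6098543864759*(2374681 + 1916918)/2183880 = (6098543864759/2183880)*4291599 = 8724168250485286547/727960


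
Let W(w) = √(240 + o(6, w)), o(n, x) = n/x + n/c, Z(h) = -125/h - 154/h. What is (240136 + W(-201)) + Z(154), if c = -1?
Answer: 36980665/154 + 2*√262573/67 ≈ 2.4015e+5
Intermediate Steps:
Z(h) = -279/h
o(n, x) = -n + n/x (o(n, x) = n/x + n/(-1) = n/x + n*(-1) = n/x - n = -n + n/x)
W(w) = √(234 + 6/w) (W(w) = √(240 + (-1*6 + 6/w)) = √(240 + (-6 + 6/w)) = √(234 + 6/w))
(240136 + W(-201)) + Z(154) = (240136 + √(234 + 6/(-201))) - 279/154 = (240136 + √(234 + 6*(-1/201))) - 279*1/154 = (240136 + √(234 - 2/67)) - 279/154 = (240136 + √(15676/67)) - 279/154 = (240136 + 2*√262573/67) - 279/154 = 36980665/154 + 2*√262573/67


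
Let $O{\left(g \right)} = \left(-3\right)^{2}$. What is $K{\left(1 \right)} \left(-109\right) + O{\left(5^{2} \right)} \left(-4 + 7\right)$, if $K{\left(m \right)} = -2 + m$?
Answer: $136$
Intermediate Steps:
$O{\left(g \right)} = 9$
$K{\left(1 \right)} \left(-109\right) + O{\left(5^{2} \right)} \left(-4 + 7\right) = \left(-2 + 1\right) \left(-109\right) + 9 \left(-4 + 7\right) = \left(-1\right) \left(-109\right) + 9 \cdot 3 = 109 + 27 = 136$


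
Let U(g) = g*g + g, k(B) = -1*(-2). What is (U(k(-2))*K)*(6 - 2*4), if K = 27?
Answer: -324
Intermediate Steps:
k(B) = 2
U(g) = g + g**2 (U(g) = g**2 + g = g + g**2)
(U(k(-2))*K)*(6 - 2*4) = ((2*(1 + 2))*27)*(6 - 2*4) = ((2*3)*27)*(6 - 8) = (6*27)*(-2) = 162*(-2) = -324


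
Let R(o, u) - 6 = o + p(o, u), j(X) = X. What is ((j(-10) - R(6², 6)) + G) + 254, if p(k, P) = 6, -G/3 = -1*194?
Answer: 778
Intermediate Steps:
G = 582 (G = -(-3)*194 = -3*(-194) = 582)
R(o, u) = 12 + o (R(o, u) = 6 + (o + 6) = 6 + (6 + o) = 12 + o)
((j(-10) - R(6², 6)) + G) + 254 = ((-10 - (12 + 6²)) + 582) + 254 = ((-10 - (12 + 36)) + 582) + 254 = ((-10 - 1*48) + 582) + 254 = ((-10 - 48) + 582) + 254 = (-58 + 582) + 254 = 524 + 254 = 778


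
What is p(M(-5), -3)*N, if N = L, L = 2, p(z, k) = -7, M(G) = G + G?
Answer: -14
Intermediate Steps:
M(G) = 2*G
N = 2
p(M(-5), -3)*N = -7*2 = -14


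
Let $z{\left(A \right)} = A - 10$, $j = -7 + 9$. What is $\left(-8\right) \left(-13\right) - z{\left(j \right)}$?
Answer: $112$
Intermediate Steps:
$j = 2$
$z{\left(A \right)} = -10 + A$ ($z{\left(A \right)} = A - 10 = -10 + A$)
$\left(-8\right) \left(-13\right) - z{\left(j \right)} = \left(-8\right) \left(-13\right) - \left(-10 + 2\right) = 104 - -8 = 104 + 8 = 112$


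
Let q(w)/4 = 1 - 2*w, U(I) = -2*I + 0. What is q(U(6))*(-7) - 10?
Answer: -710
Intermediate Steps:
U(I) = -2*I
q(w) = 4 - 8*w (q(w) = 4*(1 - 2*w) = 4 - 8*w)
q(U(6))*(-7) - 10 = (4 - (-16)*6)*(-7) - 10 = (4 - 8*(-12))*(-7) - 10 = (4 + 96)*(-7) - 10 = 100*(-7) - 10 = -700 - 10 = -710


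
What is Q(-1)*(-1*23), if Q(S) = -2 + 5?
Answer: -69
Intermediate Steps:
Q(S) = 3
Q(-1)*(-1*23) = 3*(-1*23) = 3*(-23) = -69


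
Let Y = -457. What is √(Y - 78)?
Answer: I*√535 ≈ 23.13*I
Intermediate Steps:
√(Y - 78) = √(-457 - 78) = √(-535) = I*√535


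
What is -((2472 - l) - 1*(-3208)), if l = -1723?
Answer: -7403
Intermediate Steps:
-((2472 - l) - 1*(-3208)) = -((2472 - 1*(-1723)) - 1*(-3208)) = -((2472 + 1723) + 3208) = -(4195 + 3208) = -1*7403 = -7403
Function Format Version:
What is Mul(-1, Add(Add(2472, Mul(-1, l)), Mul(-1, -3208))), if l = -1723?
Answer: -7403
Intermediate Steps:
Mul(-1, Add(Add(2472, Mul(-1, l)), Mul(-1, -3208))) = Mul(-1, Add(Add(2472, Mul(-1, -1723)), Mul(-1, -3208))) = Mul(-1, Add(Add(2472, 1723), 3208)) = Mul(-1, Add(4195, 3208)) = Mul(-1, 7403) = -7403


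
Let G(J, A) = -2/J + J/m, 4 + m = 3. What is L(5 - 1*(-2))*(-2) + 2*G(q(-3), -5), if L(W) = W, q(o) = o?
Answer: -20/3 ≈ -6.6667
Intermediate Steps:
m = -1 (m = -4 + 3 = -1)
G(J, A) = -J - 2/J (G(J, A) = -2/J + J/(-1) = -2/J + J*(-1) = -2/J - J = -J - 2/J)
L(5 - 1*(-2))*(-2) + 2*G(q(-3), -5) = (5 - 1*(-2))*(-2) + 2*(-1*(-3) - 2/(-3)) = (5 + 2)*(-2) + 2*(3 - 2*(-1/3)) = 7*(-2) + 2*(3 + 2/3) = -14 + 2*(11/3) = -14 + 22/3 = -20/3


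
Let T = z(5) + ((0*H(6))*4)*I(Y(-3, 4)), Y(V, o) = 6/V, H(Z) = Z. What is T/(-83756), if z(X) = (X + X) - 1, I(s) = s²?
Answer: -9/83756 ≈ -0.00010745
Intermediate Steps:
z(X) = -1 + 2*X (z(X) = 2*X - 1 = -1 + 2*X)
T = 9 (T = (-1 + 2*5) + ((0*6)*4)*(6/(-3))² = (-1 + 10) + (0*4)*(6*(-⅓))² = 9 + 0*(-2)² = 9 + 0*4 = 9 + 0 = 9)
T/(-83756) = 9/(-83756) = 9*(-1/83756) = -9/83756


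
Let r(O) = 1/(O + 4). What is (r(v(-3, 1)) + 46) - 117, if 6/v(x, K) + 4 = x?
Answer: -1555/22 ≈ -70.682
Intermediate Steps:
v(x, K) = 6/(-4 + x)
r(O) = 1/(4 + O)
(r(v(-3, 1)) + 46) - 117 = (1/(4 + 6/(-4 - 3)) + 46) - 117 = (1/(4 + 6/(-7)) + 46) - 117 = (1/(4 + 6*(-⅐)) + 46) - 117 = (1/(4 - 6/7) + 46) - 117 = (1/(22/7) + 46) - 117 = (7/22 + 46) - 117 = 1019/22 - 117 = -1555/22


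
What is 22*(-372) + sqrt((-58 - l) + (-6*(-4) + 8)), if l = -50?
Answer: -8184 + 2*sqrt(6) ≈ -8179.1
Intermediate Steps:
22*(-372) + sqrt((-58 - l) + (-6*(-4) + 8)) = 22*(-372) + sqrt((-58 - 1*(-50)) + (-6*(-4) + 8)) = -8184 + sqrt((-58 + 50) + (24 + 8)) = -8184 + sqrt(-8 + 32) = -8184 + sqrt(24) = -8184 + 2*sqrt(6)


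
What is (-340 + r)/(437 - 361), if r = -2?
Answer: -9/2 ≈ -4.5000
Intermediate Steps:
(-340 + r)/(437 - 361) = (-340 - 2)/(437 - 361) = -342/76 = -342*1/76 = -9/2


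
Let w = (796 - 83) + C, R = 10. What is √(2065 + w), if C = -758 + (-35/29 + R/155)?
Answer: √1631642747/899 ≈ 44.932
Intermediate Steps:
C = -682469/899 (C = -758 + (-35/29 + 10/155) = -758 + (-35*1/29 + 10*(1/155)) = -758 + (-35/29 + 2/31) = -758 - 1027/899 = -682469/899 ≈ -759.14)
w = -41482/899 (w = (796 - 83) - 682469/899 = 713 - 682469/899 = -41482/899 ≈ -46.142)
√(2065 + w) = √(2065 - 41482/899) = √(1814953/899) = √1631642747/899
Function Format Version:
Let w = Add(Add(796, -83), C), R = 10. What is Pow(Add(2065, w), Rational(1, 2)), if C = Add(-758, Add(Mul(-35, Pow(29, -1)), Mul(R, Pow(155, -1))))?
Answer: Mul(Rational(1, 899), Pow(1631642747, Rational(1, 2))) ≈ 44.932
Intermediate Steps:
C = Rational(-682469, 899) (C = Add(-758, Add(Mul(-35, Pow(29, -1)), Mul(10, Pow(155, -1)))) = Add(-758, Add(Mul(-35, Rational(1, 29)), Mul(10, Rational(1, 155)))) = Add(-758, Add(Rational(-35, 29), Rational(2, 31))) = Add(-758, Rational(-1027, 899)) = Rational(-682469, 899) ≈ -759.14)
w = Rational(-41482, 899) (w = Add(Add(796, -83), Rational(-682469, 899)) = Add(713, Rational(-682469, 899)) = Rational(-41482, 899) ≈ -46.142)
Pow(Add(2065, w), Rational(1, 2)) = Pow(Add(2065, Rational(-41482, 899)), Rational(1, 2)) = Pow(Rational(1814953, 899), Rational(1, 2)) = Mul(Rational(1, 899), Pow(1631642747, Rational(1, 2)))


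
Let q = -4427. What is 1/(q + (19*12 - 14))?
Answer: -1/4213 ≈ -0.00023736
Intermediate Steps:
1/(q + (19*12 - 14)) = 1/(-4427 + (19*12 - 14)) = 1/(-4427 + (228 - 14)) = 1/(-4427 + 214) = 1/(-4213) = -1/4213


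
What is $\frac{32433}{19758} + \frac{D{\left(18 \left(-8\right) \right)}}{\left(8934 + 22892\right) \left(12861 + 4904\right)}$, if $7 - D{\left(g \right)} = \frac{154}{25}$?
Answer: $\frac{38202620595764}{23272820184625} \approx 1.6415$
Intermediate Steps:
$D{\left(g \right)} = \frac{21}{25}$ ($D{\left(g \right)} = 7 - \frac{154}{25} = \frac{21}{25}$)
$\frac{32433}{19758} + \frac{D{\left(18 \left(-8\right) \right)}}{\left(8934 + 22892\right) \left(12861 + 4904\right)} = \frac{32433}{19758} + \frac{21}{25 \left(8934 + 22892\right) \left(12861 + 4904\right)} = 32433 \cdot \frac{1}{19758} + \frac{21}{25 \cdot 31826 \cdot 17765} = \frac{10811}{6586} + \frac{21}{25 \cdot 565388890} = \frac{10811}{6586} + \frac{21}{25} \cdot \frac{1}{565388890} = \frac{10811}{6586} + \frac{21}{14134722250} = \frac{38202620595764}{23272820184625}$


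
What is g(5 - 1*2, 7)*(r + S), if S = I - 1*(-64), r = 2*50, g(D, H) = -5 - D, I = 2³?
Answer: -1376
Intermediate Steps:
I = 8
r = 100
S = 72 (S = 8 - 1*(-64) = 8 + 64 = 72)
g(5 - 1*2, 7)*(r + S) = (-5 - (5 - 1*2))*(100 + 72) = (-5 - (5 - 2))*172 = (-5 - 1*3)*172 = (-5 - 3)*172 = -8*172 = -1376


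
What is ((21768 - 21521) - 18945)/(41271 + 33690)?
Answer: -18698/74961 ≈ -0.24944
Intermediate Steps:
((21768 - 21521) - 18945)/(41271 + 33690) = (247 - 18945)/74961 = -18698*1/74961 = -18698/74961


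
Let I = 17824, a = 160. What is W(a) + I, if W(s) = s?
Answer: 17984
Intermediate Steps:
W(a) + I = 160 + 17824 = 17984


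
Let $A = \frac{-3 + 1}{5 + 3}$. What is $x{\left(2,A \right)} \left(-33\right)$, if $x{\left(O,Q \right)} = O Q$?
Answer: $\frac{33}{2} \approx 16.5$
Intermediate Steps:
$A = - \frac{1}{4}$ ($A = - \frac{2}{8} = \left(-2\right) \frac{1}{8} = - \frac{1}{4} \approx -0.25$)
$x{\left(2,A \right)} \left(-33\right) = 2 \left(- \frac{1}{4}\right) \left(-33\right) = \left(- \frac{1}{2}\right) \left(-33\right) = \frac{33}{2}$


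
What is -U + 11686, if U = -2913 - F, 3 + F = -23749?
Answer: -9153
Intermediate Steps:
F = -23752 (F = -3 - 23749 = -23752)
U = 20839 (U = -2913 - 1*(-23752) = -2913 + 23752 = 20839)
-U + 11686 = -1*20839 + 11686 = -20839 + 11686 = -9153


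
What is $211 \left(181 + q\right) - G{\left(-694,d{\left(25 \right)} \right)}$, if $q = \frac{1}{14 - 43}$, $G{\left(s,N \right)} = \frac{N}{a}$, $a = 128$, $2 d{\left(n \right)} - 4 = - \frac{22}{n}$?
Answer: $\frac{3543448469}{92800} \approx 38184.0$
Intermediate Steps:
$d{\left(n \right)} = 2 - \frac{11}{n}$ ($d{\left(n \right)} = 2 + \frac{\left(-22\right) \frac{1}{n}}{2} = 2 - \frac{11}{n}$)
$G{\left(s,N \right)} = \frac{N}{128}$
$q = - \frac{1}{29}$ ($q = \frac{1}{-29} = - \frac{1}{29} \approx -0.034483$)
$211 \left(181 + q\right) - G{\left(-694,d{\left(25 \right)} \right)} = 211 \left(181 - \frac{1}{29}\right) - \frac{2 - \frac{11}{25}}{128} = 211 \cdot \frac{5248}{29} - \frac{2 - \frac{11}{25}}{128} = \frac{1107328}{29} - \frac{2 - \frac{11}{25}}{128} = \frac{1107328}{29} - \frac{1}{128} \cdot \frac{39}{25} = \frac{1107328}{29} - \frac{39}{3200} = \frac{3543448469}{92800}$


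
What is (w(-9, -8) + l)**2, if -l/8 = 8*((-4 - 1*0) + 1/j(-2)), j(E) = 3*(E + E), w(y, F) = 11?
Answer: 667489/9 ≈ 74166.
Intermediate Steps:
j(E) = 6*E (j(E) = 3*(2*E) = 6*E)
l = 784/3 (l = -64*((-4 - 1*0) + 1/(6*(-2))) = -64*((-4 + 0) + 1/(-12)) = -64*(-4 - 1/12) = -64*(-49)/12 = -8*(-98/3) = 784/3 ≈ 261.33)
(w(-9, -8) + l)**2 = (11 + 784/3)**2 = (817/3)**2 = 667489/9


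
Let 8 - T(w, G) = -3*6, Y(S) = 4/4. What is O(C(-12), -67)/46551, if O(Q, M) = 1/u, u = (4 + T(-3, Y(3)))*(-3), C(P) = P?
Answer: -1/4189590 ≈ -2.3869e-7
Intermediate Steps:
Y(S) = 1 (Y(S) = 4*(¼) = 1)
T(w, G) = 26 (T(w, G) = 8 - (-3)*6 = 8 - 1*(-18) = 8 + 18 = 26)
u = -90 (u = (4 + 26)*(-3) = 30*(-3) = -90)
O(Q, M) = -1/90 (O(Q, M) = 1/(-90) = -1/90)
O(C(-12), -67)/46551 = -1/90/46551 = -1/90*1/46551 = -1/4189590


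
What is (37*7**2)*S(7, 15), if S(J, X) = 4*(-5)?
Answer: -36260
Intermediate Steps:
S(J, X) = -20
(37*7**2)*S(7, 15) = (37*7**2)*(-20) = (37*49)*(-20) = 1813*(-20) = -36260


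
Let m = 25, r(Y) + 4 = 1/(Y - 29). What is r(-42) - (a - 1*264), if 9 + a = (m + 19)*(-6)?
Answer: 37842/71 ≈ 532.99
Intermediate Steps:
r(Y) = -4 + 1/(-29 + Y) (r(Y) = -4 + 1/(Y - 29) = -4 + 1/(-29 + Y))
a = -273 (a = -9 + (25 + 19)*(-6) = -9 + 44*(-6) = -9 - 264 = -273)
r(-42) - (a - 1*264) = (117 - 4*(-42))/(-29 - 42) - (-273 - 1*264) = (117 + 168)/(-71) - (-273 - 264) = -1/71*285 - 1*(-537) = -285/71 + 537 = 37842/71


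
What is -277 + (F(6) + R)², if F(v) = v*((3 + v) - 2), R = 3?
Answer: 1748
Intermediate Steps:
F(v) = v*(1 + v)
-277 + (F(6) + R)² = -277 + (6*(1 + 6) + 3)² = -277 + (6*7 + 3)² = -277 + (42 + 3)² = -277 + 45² = -277 + 2025 = 1748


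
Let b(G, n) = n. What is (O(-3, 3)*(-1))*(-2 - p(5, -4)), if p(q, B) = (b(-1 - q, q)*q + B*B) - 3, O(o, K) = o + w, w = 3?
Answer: 0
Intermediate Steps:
O(o, K) = 3 + o (O(o, K) = o + 3 = 3 + o)
p(q, B) = -3 + B**2 + q**2 (p(q, B) = (q*q + B*B) - 3 = (q**2 + B**2) - 3 = (B**2 + q**2) - 3 = -3 + B**2 + q**2)
(O(-3, 3)*(-1))*(-2 - p(5, -4)) = ((3 - 3)*(-1))*(-2 - (-3 + (-4)**2 + 5**2)) = (0*(-1))*(-2 - (-3 + 16 + 25)) = 0*(-2 - 1*38) = 0*(-2 - 38) = 0*(-40) = 0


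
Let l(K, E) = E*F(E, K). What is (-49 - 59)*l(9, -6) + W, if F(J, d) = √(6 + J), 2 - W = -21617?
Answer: 21619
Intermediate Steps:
W = 21619 (W = 2 - 1*(-21617) = 2 + 21617 = 21619)
l(K, E) = E*√(6 + E)
(-49 - 59)*l(9, -6) + W = (-49 - 59)*(-6*√(6 - 6)) + 21619 = -(-648)*√0 + 21619 = -(-648)*0 + 21619 = -108*0 + 21619 = 0 + 21619 = 21619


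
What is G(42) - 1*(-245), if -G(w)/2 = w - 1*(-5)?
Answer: 151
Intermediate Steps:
G(w) = -10 - 2*w (G(w) = -2*(w - 1*(-5)) = -2*(w + 5) = -2*(5 + w) = -10 - 2*w)
G(42) - 1*(-245) = (-10 - 2*42) - 1*(-245) = (-10 - 84) + 245 = -94 + 245 = 151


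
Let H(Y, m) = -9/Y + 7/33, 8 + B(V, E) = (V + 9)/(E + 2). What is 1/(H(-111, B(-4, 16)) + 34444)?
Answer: 1221/42056482 ≈ 2.9032e-5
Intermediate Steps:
B(V, E) = -8 + (9 + V)/(2 + E) (B(V, E) = -8 + (V + 9)/(E + 2) = -8 + (9 + V)/(2 + E))
H(Y, m) = 7/33 - 9/Y (H(Y, m) = -9/Y + 7*(1/33) = -9/Y + 7/33 = 7/33 - 9/Y)
1/(H(-111, B(-4, 16)) + 34444) = 1/((7/33 - 9/(-111)) + 34444) = 1/((7/33 - 9*(-1/111)) + 34444) = 1/((7/33 + 3/37) + 34444) = 1/(358/1221 + 34444) = 1/(42056482/1221) = 1221/42056482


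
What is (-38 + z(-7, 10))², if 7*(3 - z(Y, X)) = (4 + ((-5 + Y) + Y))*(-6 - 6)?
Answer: 180625/49 ≈ 3686.2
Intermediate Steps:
z(Y, X) = 9/7 + 24*Y/7 (z(Y, X) = 3 - (4 + ((-5 + Y) + Y))*(-6 - 6)/7 = 3 - (4 + (-5 + 2*Y))*(-12)/7 = 3 - (-1 + 2*Y)*(-12)/7 = 3 - (12 - 24*Y)/7 = 3 + (-12/7 + 24*Y/7) = 9/7 + 24*Y/7)
(-38 + z(-7, 10))² = (-38 + (9/7 + (24/7)*(-7)))² = (-38 + (9/7 - 24))² = (-38 - 159/7)² = (-425/7)² = 180625/49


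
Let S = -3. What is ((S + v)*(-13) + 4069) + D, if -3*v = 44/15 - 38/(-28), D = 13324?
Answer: 10993873/630 ≈ 17451.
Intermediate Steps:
v = -901/630 (v = -(44/15 - 38/(-28))/3 = -(44*(1/15) - 38*(-1/28))/3 = -(44/15 + 19/14)/3 = -⅓*901/210 = -901/630 ≈ -1.4302)
((S + v)*(-13) + 4069) + D = ((-3 - 901/630)*(-13) + 4069) + 13324 = (-2791/630*(-13) + 4069) + 13324 = (36283/630 + 4069) + 13324 = 2599753/630 + 13324 = 10993873/630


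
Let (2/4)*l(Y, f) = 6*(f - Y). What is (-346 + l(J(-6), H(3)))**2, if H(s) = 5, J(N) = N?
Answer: 45796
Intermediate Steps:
l(Y, f) = -12*Y + 12*f (l(Y, f) = 2*(6*(f - Y)) = 2*(-6*Y + 6*f) = -12*Y + 12*f)
(-346 + l(J(-6), H(3)))**2 = (-346 + (-12*(-6) + 12*5))**2 = (-346 + (72 + 60))**2 = (-346 + 132)**2 = (-214)**2 = 45796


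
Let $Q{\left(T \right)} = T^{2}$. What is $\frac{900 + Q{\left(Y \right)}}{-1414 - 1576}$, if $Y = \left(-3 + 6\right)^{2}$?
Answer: $- \frac{981}{2990} \approx -0.32809$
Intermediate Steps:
$Y = 9$ ($Y = 3^{2} = 9$)
$\frac{900 + Q{\left(Y \right)}}{-1414 - 1576} = \frac{900 + 9^{2}}{-1414 - 1576} = \frac{900 + 81}{-2990} = 981 \left(- \frac{1}{2990}\right) = - \frac{981}{2990}$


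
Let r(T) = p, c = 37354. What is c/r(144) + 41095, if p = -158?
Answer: 3227828/79 ≈ 40859.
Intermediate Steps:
r(T) = -158
c/r(144) + 41095 = 37354/(-158) + 41095 = 37354*(-1/158) + 41095 = -18677/79 + 41095 = 3227828/79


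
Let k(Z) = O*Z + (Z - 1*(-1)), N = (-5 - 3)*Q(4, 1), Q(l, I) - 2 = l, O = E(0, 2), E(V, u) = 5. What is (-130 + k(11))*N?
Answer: 3024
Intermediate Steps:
O = 5
Q(l, I) = 2 + l
N = -48 (N = (-5 - 3)*(2 + 4) = -8*6 = -48)
k(Z) = 1 + 6*Z (k(Z) = 5*Z + (Z - 1*(-1)) = 5*Z + (Z + 1) = 5*Z + (1 + Z) = 1 + 6*Z)
(-130 + k(11))*N = (-130 + (1 + 6*11))*(-48) = (-130 + (1 + 66))*(-48) = (-130 + 67)*(-48) = -63*(-48) = 3024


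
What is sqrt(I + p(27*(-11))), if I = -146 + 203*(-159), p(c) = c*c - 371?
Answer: sqrt(55415) ≈ 235.40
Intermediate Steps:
p(c) = -371 + c**2 (p(c) = c**2 - 371 = -371 + c**2)
I = -32423 (I = -146 - 32277 = -32423)
sqrt(I + p(27*(-11))) = sqrt(-32423 + (-371 + (27*(-11))**2)) = sqrt(-32423 + (-371 + (-297)**2)) = sqrt(-32423 + (-371 + 88209)) = sqrt(-32423 + 87838) = sqrt(55415)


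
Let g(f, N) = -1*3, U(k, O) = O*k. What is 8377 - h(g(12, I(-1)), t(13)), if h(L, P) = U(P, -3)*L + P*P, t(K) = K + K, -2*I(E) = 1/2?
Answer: 7467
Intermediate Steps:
I(E) = -1/4 (I(E) = -1/(2*2) = -1/2*1/2 = -1/4)
t(K) = 2*K
g(f, N) = -3
h(L, P) = P**2 - 3*L*P (h(L, P) = (-3*P)*L + P*P = -3*L*P + P**2 = P**2 - 3*L*P)
8377 - h(g(12, I(-1)), t(13)) = 8377 - 2*13*(2*13 - 3*(-3)) = 8377 - 26*(26 + 9) = 8377 - 26*35 = 8377 - 1*910 = 8377 - 910 = 7467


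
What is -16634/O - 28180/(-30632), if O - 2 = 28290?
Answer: 8991746/27082517 ≈ 0.33201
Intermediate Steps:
O = 28292 (O = 2 + 28290 = 28292)
-16634/O - 28180/(-30632) = -16634/28292 - 28180/(-30632) = -16634*1/28292 - 28180*(-1/30632) = -8317/14146 + 7045/7658 = 8991746/27082517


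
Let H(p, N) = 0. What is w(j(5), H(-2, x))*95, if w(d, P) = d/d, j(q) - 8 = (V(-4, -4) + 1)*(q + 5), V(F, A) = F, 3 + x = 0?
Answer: 95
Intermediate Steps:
x = -3 (x = -3 + 0 = -3)
j(q) = -7 - 3*q (j(q) = 8 + (-4 + 1)*(q + 5) = 8 - 3*(5 + q) = 8 + (-15 - 3*q) = -7 - 3*q)
w(d, P) = 1
w(j(5), H(-2, x))*95 = 1*95 = 95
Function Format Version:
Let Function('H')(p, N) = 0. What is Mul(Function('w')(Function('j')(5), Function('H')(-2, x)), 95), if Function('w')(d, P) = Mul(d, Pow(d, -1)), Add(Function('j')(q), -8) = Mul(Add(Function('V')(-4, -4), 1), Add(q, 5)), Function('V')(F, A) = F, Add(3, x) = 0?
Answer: 95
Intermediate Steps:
x = -3 (x = Add(-3, 0) = -3)
Function('j')(q) = Add(-7, Mul(-3, q)) (Function('j')(q) = Add(8, Mul(Add(-4, 1), Add(q, 5))) = Add(8, Mul(-3, Add(5, q))) = Add(8, Add(-15, Mul(-3, q))) = Add(-7, Mul(-3, q)))
Function('w')(d, P) = 1
Mul(Function('w')(Function('j')(5), Function('H')(-2, x)), 95) = Mul(1, 95) = 95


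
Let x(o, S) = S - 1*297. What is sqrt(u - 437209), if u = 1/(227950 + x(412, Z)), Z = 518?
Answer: I*sqrt(22761977249184198)/228171 ≈ 661.22*I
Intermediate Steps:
x(o, S) = -297 + S (x(o, S) = S - 297 = -297 + S)
u = 1/228171 (u = 1/(227950 + (-297 + 518)) = 1/(227950 + 221) = 1/228171 ≈ 4.3827e-6)
sqrt(u - 437209) = sqrt(1/228171 - 437209) = sqrt(-99758414738/228171) = I*sqrt(22761977249184198)/228171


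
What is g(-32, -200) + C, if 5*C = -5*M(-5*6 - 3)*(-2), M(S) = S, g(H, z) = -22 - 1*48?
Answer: -136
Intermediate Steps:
g(H, z) = -70 (g(H, z) = -22 - 48 = -70)
C = -66 (C = (-5*(-5*6 - 3)*(-2))/5 = (-5*(-30 - 3)*(-2))/5 = (-5*(-33)*(-2))/5 = (165*(-2))/5 = (⅕)*(-330) = -66)
g(-32, -200) + C = -70 - 66 = -136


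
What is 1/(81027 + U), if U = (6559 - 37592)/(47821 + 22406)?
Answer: 70227/5690252096 ≈ 1.2342e-5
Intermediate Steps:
U = -31033/70227 ≈ -0.44190
1/(81027 + U) = 1/(81027 - 31033/70227) = 1/(5690252096/70227) = 70227/5690252096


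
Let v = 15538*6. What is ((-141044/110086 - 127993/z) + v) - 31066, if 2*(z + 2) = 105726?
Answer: 180857524183585/2909628023 ≈ 62158.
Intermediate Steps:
z = 52861 (z = -2 + (½)*105726 = -2 + 52863 = 52861)
v = 93228
((-141044/110086 - 127993/z) + v) - 31066 = ((-141044/110086 - 127993/52861) + 93228) - 31066 = ((-141044*1/110086 - 127993*1/52861) + 93228) - 31066 = ((-70522/55043 - 127993/52861) + 93228) - 31066 = (-10772982141/2909628023 + 93228) - 31066 = 271248028346103/2909628023 - 31066 = 180857524183585/2909628023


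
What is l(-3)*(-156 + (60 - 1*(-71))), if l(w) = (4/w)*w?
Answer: -100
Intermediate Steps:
l(w) = 4
l(-3)*(-156 + (60 - 1*(-71))) = 4*(-156 + (60 - 1*(-71))) = 4*(-156 + (60 + 71)) = 4*(-156 + 131) = 4*(-25) = -100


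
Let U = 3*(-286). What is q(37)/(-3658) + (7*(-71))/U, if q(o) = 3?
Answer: 453863/784641 ≈ 0.57843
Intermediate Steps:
U = -858
q(37)/(-3658) + (7*(-71))/U = 3/(-3658) + (7*(-71))/(-858) = 3*(-1/3658) - 497*(-1/858) = -3/3658 + 497/858 = 453863/784641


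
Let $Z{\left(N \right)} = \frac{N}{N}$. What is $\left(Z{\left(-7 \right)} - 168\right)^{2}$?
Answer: $27889$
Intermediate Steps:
$Z{\left(N \right)} = 1$
$\left(Z{\left(-7 \right)} - 168\right)^{2} = \left(1 - 168\right)^{2} = \left(-167\right)^{2} = 27889$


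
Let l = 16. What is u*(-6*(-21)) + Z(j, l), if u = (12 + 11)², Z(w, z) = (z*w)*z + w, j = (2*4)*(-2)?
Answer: 62542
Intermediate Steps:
j = -16 (j = 8*(-2) = -16)
Z(w, z) = w + w*z² (Z(w, z) = (w*z)*z + w = w*z² + w = w + w*z²)
u = 529 (u = 23² = 529)
u*(-6*(-21)) + Z(j, l) = 529*(-6*(-21)) - 16*(1 + 16²) = 529*126 - 16*(1 + 256) = 66654 - 16*257 = 66654 - 4112 = 62542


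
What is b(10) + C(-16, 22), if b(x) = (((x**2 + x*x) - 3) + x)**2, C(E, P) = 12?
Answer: 42861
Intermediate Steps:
b(x) = (-3 + x + 2*x**2)**2 (b(x) = (((x**2 + x**2) - 3) + x)**2 = ((2*x**2 - 3) + x)**2 = ((-3 + 2*x**2) + x)**2 = (-3 + x + 2*x**2)**2)
b(10) + C(-16, 22) = (-3 + 10 + 2*10**2)**2 + 12 = (-3 + 10 + 2*100)**2 + 12 = (-3 + 10 + 200)**2 + 12 = 207**2 + 12 = 42849 + 12 = 42861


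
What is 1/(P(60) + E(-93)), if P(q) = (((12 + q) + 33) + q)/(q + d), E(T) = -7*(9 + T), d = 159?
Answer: 73/42979 ≈ 0.0016985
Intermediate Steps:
E(T) = -63 - 7*T
P(q) = (45 + 2*q)/(159 + q) (P(q) = (((12 + q) + 33) + q)/(q + 159) = ((45 + q) + q)/(159 + q) = (45 + 2*q)/(159 + q))
1/(P(60) + E(-93)) = 1/((45 + 2*60)/(159 + 60) + (-63 - 7*(-93))) = 1/((45 + 120)/219 + (-63 + 651)) = 1/((1/219)*165 + 588) = 1/(55/73 + 588) = 1/(42979/73) = 73/42979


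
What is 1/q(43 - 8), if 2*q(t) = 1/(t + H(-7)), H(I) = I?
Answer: 56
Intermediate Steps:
q(t) = 1/(2*(-7 + t)) (q(t) = 1/(2*(t - 7)) = 1/(2*(-7 + t)))
1/q(43 - 8) = 1/(1/(2*(-7 + (43 - 8)))) = 1/(1/(2*(-7 + 35))) = 1/((½)/28) = 1/((½)*(1/28)) = 1/(1/56) = 56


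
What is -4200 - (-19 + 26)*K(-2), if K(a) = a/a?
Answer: -4207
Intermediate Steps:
K(a) = 1
-4200 - (-19 + 26)*K(-2) = -4200 - (-19 + 26) = -4200 - 7 = -4207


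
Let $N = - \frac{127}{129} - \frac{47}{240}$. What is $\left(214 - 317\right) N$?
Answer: $\frac{1254643}{10320} \approx 121.57$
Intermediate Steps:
$N = - \frac{12181}{10320}$ ($N = \left(-127\right) \frac{1}{129} - \frac{47}{240} = - \frac{127}{129} - \frac{47}{240} = - \frac{12181}{10320} \approx -1.1803$)
$\left(214 - 317\right) N = \left(214 - 317\right) \left(- \frac{12181}{10320}\right) = \left(-103\right) \left(- \frac{12181}{10320}\right) = \frac{1254643}{10320}$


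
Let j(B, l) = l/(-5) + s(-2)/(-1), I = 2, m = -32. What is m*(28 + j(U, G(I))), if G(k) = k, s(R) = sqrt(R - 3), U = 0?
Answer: -4416/5 + 32*I*sqrt(5) ≈ -883.2 + 71.554*I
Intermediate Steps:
s(R) = sqrt(-3 + R)
j(B, l) = -l/5 - I*sqrt(5) (j(B, l) = l/(-5) + sqrt(-3 - 2)/(-1) = l*(-1/5) + sqrt(-5)*(-1) = -l/5 + (I*sqrt(5))*(-1) = -l/5 - I*sqrt(5))
m*(28 + j(U, G(I))) = -32*(28 + (-1/5*2 - I*sqrt(5))) = -32*(28 + (-2/5 - I*sqrt(5))) = -32*(138/5 - I*sqrt(5)) = -4416/5 + 32*I*sqrt(5)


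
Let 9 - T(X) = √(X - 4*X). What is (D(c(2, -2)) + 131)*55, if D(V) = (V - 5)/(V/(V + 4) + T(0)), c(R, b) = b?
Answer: 57255/8 ≈ 7156.9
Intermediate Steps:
T(X) = 9 - √3*√(-X) (T(X) = 9 - √(X - 4*X) = 9 - √(-3*X) = 9 - √3*√(-X))
D(V) = (-5 + V)/(9 + V/(4 + V)) (D(V) = (V - 5)/(V/(V + 4) + (9 - √3*√(-1*0))) = (-5 + V)/(V/(4 + V) + (9 - √3*√0)) = (-5 + V)/(V/(4 + V) + (9 - 1*√3*0)) = (-5 + V)/(V/(4 + V) + (9 + 0)) = (-5 + V)/(V/(4 + V) + 9) = (-5 + V)/(9 + V/(4 + V)))
(D(c(2, -2)) + 131)*55 = ((-20 + (-2)² - 1*(-2))/(2*(18 + 5*(-2))) + 131)*55 = ((-20 + 4 + 2)/(2*(18 - 10)) + 131)*55 = ((½)*(-14)/8 + 131)*55 = ((½)*(⅛)*(-14) + 131)*55 = (-7/8 + 131)*55 = (1041/8)*55 = 57255/8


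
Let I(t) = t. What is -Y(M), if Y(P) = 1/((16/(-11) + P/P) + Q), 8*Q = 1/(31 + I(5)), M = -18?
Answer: 3168/1429 ≈ 2.2169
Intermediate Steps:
Q = 1/288 (Q = 1/(8*(31 + 5)) = (1/8)/36 = (1/8)*(1/36) = 1/288 ≈ 0.0034722)
Y(P) = -3168/1429 (Y(P) = 1/((16/(-11) + P/P) + 1/288) = 1/((16*(-1/11) + 1) + 1/288) = 1/((-16/11 + 1) + 1/288) = 1/(-5/11 + 1/288) = 1/(-1429/3168) = -3168/1429)
-Y(M) = -1*(-3168/1429) = 3168/1429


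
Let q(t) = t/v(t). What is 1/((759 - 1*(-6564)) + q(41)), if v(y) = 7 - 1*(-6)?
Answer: 13/95240 ≈ 0.00013650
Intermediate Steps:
v(y) = 13 (v(y) = 7 + 6 = 13)
q(t) = t/13
1/((759 - 1*(-6564)) + q(41)) = 1/((759 - 1*(-6564)) + (1/13)*41) = 1/((759 + 6564) + 41/13) = 1/(7323 + 41/13) = 1/(95240/13) = 13/95240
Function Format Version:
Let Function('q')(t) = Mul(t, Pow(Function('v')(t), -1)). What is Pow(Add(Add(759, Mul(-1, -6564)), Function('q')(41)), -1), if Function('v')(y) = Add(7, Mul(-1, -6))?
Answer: Rational(13, 95240) ≈ 0.00013650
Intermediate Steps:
Function('v')(y) = 13 (Function('v')(y) = Add(7, 6) = 13)
Function('q')(t) = Mul(Rational(1, 13), t) (Function('q')(t) = Mul(t, Pow(13, -1)) = Mul(t, Rational(1, 13)) = Mul(Rational(1, 13), t))
Pow(Add(Add(759, Mul(-1, -6564)), Function('q')(41)), -1) = Pow(Add(Add(759, Mul(-1, -6564)), Mul(Rational(1, 13), 41)), -1) = Pow(Add(Add(759, 6564), Rational(41, 13)), -1) = Pow(Add(7323, Rational(41, 13)), -1) = Pow(Rational(95240, 13), -1) = Rational(13, 95240)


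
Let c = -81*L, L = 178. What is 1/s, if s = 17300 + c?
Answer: 1/2882 ≈ 0.00034698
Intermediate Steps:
c = -14418 (c = -81*178 = -14418)
s = 2882 (s = 17300 - 14418 = 2882)
1/s = 1/2882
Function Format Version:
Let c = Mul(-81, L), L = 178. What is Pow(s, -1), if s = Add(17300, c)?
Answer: Rational(1, 2882) ≈ 0.00034698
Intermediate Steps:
c = -14418 (c = Mul(-81, 178) = -14418)
s = 2882 (s = Add(17300, -14418) = 2882)
Pow(s, -1) = Pow(2882, -1) = Rational(1, 2882)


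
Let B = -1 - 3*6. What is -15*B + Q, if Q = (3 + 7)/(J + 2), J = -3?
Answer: 275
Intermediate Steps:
Q = -10 (Q = (3 + 7)/(-3 + 2) = 10/(-1) = 10*(-1) = -10)
B = -19 (B = -1 - 18 = -19)
-15*B + Q = -15*(-19) - 10 = 285 - 10 = 275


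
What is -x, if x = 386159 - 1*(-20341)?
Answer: -406500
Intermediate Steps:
x = 406500 (x = 386159 + 20341 = 406500)
-x = -1*406500 = -406500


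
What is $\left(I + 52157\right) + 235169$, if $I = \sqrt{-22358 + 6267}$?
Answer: $287326 + i \sqrt{16091} \approx 2.8733 \cdot 10^{5} + 126.85 i$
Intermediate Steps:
$I = i \sqrt{16091}$ ($I = \sqrt{-16091} = i \sqrt{16091} \approx 126.85 i$)
$\left(I + 52157\right) + 235169 = \left(i \sqrt{16091} + 52157\right) + 235169 = \left(52157 + i \sqrt{16091}\right) + 235169 = 287326 + i \sqrt{16091}$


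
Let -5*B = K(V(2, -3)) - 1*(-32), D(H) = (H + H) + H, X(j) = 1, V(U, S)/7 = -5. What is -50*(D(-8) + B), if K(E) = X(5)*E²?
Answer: 13770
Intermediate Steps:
V(U, S) = -35 (V(U, S) = 7*(-5) = -35)
D(H) = 3*H (D(H) = 2*H + H = 3*H)
K(E) = E² (K(E) = 1*E² = E²)
B = -1257/5 (B = -((-35)² - 1*(-32))/5 = -(1225 + 32)/5 = -⅕*1257 = -1257/5 ≈ -251.40)
-50*(D(-8) + B) = -50*(3*(-8) - 1257/5) = -50*(-24 - 1257/5) = -50*(-1377/5) = 13770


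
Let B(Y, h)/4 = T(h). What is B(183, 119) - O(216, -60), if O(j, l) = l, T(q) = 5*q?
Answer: 2440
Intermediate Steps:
B(Y, h) = 20*h (B(Y, h) = 4*(5*h) = 20*h)
B(183, 119) - O(216, -60) = 20*119 - 1*(-60) = 2380 + 60 = 2440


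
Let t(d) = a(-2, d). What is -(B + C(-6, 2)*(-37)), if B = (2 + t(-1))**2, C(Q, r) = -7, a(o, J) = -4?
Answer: -263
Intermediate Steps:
t(d) = -4
B = 4 (B = (2 - 4)**2 = (-2)**2 = 4)
-(B + C(-6, 2)*(-37)) = -(4 - 7*(-37)) = -(4 + 259) = -1*263 = -263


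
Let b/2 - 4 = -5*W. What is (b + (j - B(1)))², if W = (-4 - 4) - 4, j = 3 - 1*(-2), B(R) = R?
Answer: 17424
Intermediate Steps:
j = 5 (j = 3 + 2 = 5)
W = -12 (W = -8 - 4 = -12)
b = 128 (b = 8 + 2*(-5*(-12)) = 8 + 2*(-1*(-60)) = 8 + 2*60 = 8 + 120 = 128)
(b + (j - B(1)))² = (128 + (5 - 1*1))² = (128 + (5 - 1))² = (128 + 4)² = 132² = 17424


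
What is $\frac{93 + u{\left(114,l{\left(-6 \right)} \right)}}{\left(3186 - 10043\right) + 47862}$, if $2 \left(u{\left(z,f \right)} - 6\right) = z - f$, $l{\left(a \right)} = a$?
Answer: $\frac{159}{41005} \approx 0.0038776$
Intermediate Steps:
$u{\left(z,f \right)} = 6 + \frac{z}{2} - \frac{f}{2}$ ($u{\left(z,f \right)} = 6 + \frac{z - f}{2} = 6 - \left(\frac{f}{2} - \frac{z}{2}\right) = 6 + \frac{z}{2} - \frac{f}{2}$)
$\frac{93 + u{\left(114,l{\left(-6 \right)} \right)}}{\left(3186 - 10043\right) + 47862} = \frac{93 + \left(6 + \frac{1}{2} \cdot 114 - -3\right)}{\left(3186 - 10043\right) + 47862} = \frac{93 + \left(6 + 57 + 3\right)}{\left(3186 - 10043\right) + 47862} = \frac{93 + 66}{-6857 + 47862} = \frac{159}{41005}$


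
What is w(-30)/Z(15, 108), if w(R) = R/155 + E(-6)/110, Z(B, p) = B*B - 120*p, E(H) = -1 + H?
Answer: 877/43426350 ≈ 2.0195e-5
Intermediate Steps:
Z(B, p) = B² - 120*p
w(R) = -7/110 + R/155 (w(R) = R/155 + (-1 - 6)/110 = R*(1/155) - 7*1/110 = R/155 - 7/110 = -7/110 + R/155)
w(-30)/Z(15, 108) = (-7/110 + (1/155)*(-30))/(15² - 120*108) = (-7/110 - 6/31)/(225 - 12960) = -877/3410/(-12735) = -877/3410*(-1/12735) = 877/43426350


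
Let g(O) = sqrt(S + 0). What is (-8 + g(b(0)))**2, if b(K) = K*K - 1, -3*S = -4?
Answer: 196/3 - 32*sqrt(3)/3 ≈ 46.858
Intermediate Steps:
S = 4/3 (S = -1/3*(-4) = 4/3 ≈ 1.3333)
b(K) = -1 + K**2 (b(K) = K**2 - 1 = -1 + K**2)
g(O) = 2*sqrt(3)/3 (g(O) = sqrt(4/3 + 0) = sqrt(4/3) = 2*sqrt(3)/3)
(-8 + g(b(0)))**2 = (-8 + 2*sqrt(3)/3)**2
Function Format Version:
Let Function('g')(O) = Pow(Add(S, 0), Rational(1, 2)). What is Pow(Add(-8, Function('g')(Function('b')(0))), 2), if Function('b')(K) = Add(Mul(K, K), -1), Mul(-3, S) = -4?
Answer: Add(Rational(196, 3), Mul(Rational(-32, 3), Pow(3, Rational(1, 2)))) ≈ 46.858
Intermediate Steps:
S = Rational(4, 3) (S = Mul(Rational(-1, 3), -4) = Rational(4, 3) ≈ 1.3333)
Function('b')(K) = Add(-1, Pow(K, 2)) (Function('b')(K) = Add(Pow(K, 2), -1) = Add(-1, Pow(K, 2)))
Function('g')(O) = Mul(Rational(2, 3), Pow(3, Rational(1, 2))) (Function('g')(O) = Pow(Add(Rational(4, 3), 0), Rational(1, 2)) = Pow(Rational(4, 3), Rational(1, 2)) = Mul(Rational(2, 3), Pow(3, Rational(1, 2))))
Pow(Add(-8, Function('g')(Function('b')(0))), 2) = Pow(Add(-8, Mul(Rational(2, 3), Pow(3, Rational(1, 2)))), 2)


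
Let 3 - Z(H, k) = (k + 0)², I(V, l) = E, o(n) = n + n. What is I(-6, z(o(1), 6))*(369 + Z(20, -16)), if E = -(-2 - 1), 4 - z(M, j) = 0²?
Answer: 348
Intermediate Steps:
o(n) = 2*n
z(M, j) = 4 (z(M, j) = 4 - 1*0² = 4 - 1*0 = 4 + 0 = 4)
E = 3 (E = -1*(-3) = 3)
I(V, l) = 3
Z(H, k) = 3 - k² (Z(H, k) = 3 - (k + 0)² = 3 - k²)
I(-6, z(o(1), 6))*(369 + Z(20, -16)) = 3*(369 + (3 - 1*(-16)²)) = 3*(369 + (3 - 1*256)) = 3*(369 + (3 - 256)) = 3*(369 - 253) = 3*116 = 348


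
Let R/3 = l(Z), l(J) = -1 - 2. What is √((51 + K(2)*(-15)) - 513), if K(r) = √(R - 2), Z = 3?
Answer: √(-462 - 15*I*√11) ≈ 1.1556 - 21.525*I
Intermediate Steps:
l(J) = -3
R = -9 (R = 3*(-3) = -9)
K(r) = I*√11 (K(r) = √(-9 - 2) = √(-11) = I*√11)
√((51 + K(2)*(-15)) - 513) = √((51 + (I*√11)*(-15)) - 513) = √((51 - 15*I*√11) - 513) = √(-462 - 15*I*√11)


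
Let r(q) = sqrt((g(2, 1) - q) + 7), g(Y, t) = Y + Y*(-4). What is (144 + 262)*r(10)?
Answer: 1218*I ≈ 1218.0*I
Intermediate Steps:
g(Y, t) = -3*Y (g(Y, t) = Y - 4*Y = -3*Y)
r(q) = sqrt(1 - q) (r(q) = sqrt((-3*2 - q) + 7) = sqrt((-6 - q) + 7) = sqrt(1 - q))
(144 + 262)*r(10) = (144 + 262)*sqrt(1 - 1*10) = 406*sqrt(1 - 10) = 406*sqrt(-9) = 406*(3*I) = 1218*I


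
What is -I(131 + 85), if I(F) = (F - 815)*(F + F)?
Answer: 258768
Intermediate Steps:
I(F) = 2*F*(-815 + F) (I(F) = (-815 + F)*(2*F) = 2*F*(-815 + F))
-I(131 + 85) = -2*(131 + 85)*(-815 + (131 + 85)) = -2*216*(-815 + 216) = -2*216*(-599) = -1*(-258768) = 258768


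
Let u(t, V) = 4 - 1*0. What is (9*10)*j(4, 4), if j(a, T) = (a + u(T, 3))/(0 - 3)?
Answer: -240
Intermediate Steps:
u(t, V) = 4 (u(t, V) = 4 + 0 = 4)
j(a, T) = -4/3 - a/3 (j(a, T) = (a + 4)/(0 - 3) = (4 + a)/(-3) = (4 + a)*(-1/3) = -4/3 - a/3)
(9*10)*j(4, 4) = (9*10)*(-4/3 - 1/3*4) = 90*(-4/3 - 4/3) = 90*(-8/3) = -240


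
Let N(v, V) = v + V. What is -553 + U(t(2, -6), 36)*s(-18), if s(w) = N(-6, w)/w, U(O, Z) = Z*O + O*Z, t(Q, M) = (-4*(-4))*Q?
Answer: 2519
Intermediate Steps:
t(Q, M) = 16*Q
U(O, Z) = 2*O*Z (U(O, Z) = O*Z + O*Z = 2*O*Z)
N(v, V) = V + v
s(w) = (-6 + w)/w (s(w) = (w - 6)/w = (-6 + w)/w)
-553 + U(t(2, -6), 36)*s(-18) = -553 + (2*(16*2)*36)*((-6 - 18)/(-18)) = -553 + (2*32*36)*(-1/18*(-24)) = -553 + 2304*(4/3) = -553 + 3072 = 2519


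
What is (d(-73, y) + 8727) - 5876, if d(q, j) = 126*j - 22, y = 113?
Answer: 17067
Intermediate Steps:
d(q, j) = -22 + 126*j
(d(-73, y) + 8727) - 5876 = ((-22 + 126*113) + 8727) - 5876 = ((-22 + 14238) + 8727) - 5876 = (14216 + 8727) - 5876 = 22943 - 5876 = 17067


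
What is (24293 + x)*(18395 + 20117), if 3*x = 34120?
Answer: 4120745488/3 ≈ 1.3736e+9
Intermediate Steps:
x = 34120/3 (x = (1/3)*34120 = 34120/3 ≈ 11373.)
(24293 + x)*(18395 + 20117) = (24293 + 34120/3)*(18395 + 20117) = (106999/3)*38512 = 4120745488/3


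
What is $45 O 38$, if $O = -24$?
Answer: $-41040$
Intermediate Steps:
$45 O 38 = 45 \left(-24\right) 38 = \left(-1080\right) 38 = -41040$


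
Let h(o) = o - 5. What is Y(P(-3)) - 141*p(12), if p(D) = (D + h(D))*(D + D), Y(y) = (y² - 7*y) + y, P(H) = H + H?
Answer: -64224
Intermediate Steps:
P(H) = 2*H
h(o) = -5 + o
Y(y) = y² - 6*y
p(D) = 2*D*(-5 + 2*D) (p(D) = (D + (-5 + D))*(D + D) = (-5 + 2*D)*(2*D) = 2*D*(-5 + 2*D))
Y(P(-3)) - 141*p(12) = (2*(-3))*(-6 + 2*(-3)) - 282*12*(-5 + 2*12) = -6*(-6 - 6) - 282*12*(-5 + 24) = -6*(-12) - 282*12*19 = 72 - 141*456 = 72 - 64296 = -64224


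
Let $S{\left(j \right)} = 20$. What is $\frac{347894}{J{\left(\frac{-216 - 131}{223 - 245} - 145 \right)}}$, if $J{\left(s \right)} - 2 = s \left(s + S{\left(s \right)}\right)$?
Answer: $\frac{168380696}{6832697} \approx 24.643$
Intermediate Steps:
$J{\left(s \right)} = 2 + s \left(20 + s\right)$ ($J{\left(s \right)} = 2 + s \left(s + 20\right) = 2 + s \left(20 + s\right)$)
$\frac{347894}{J{\left(\frac{-216 - 131}{223 - 245} - 145 \right)}} = \frac{347894}{2 + \left(\frac{-216 - 131}{223 - 245} - 145\right)^{2} + 20 \left(\frac{-216 - 131}{223 - 245} - 145\right)} = \frac{347894}{2 + \left(- \frac{347}{-22} - 145\right)^{2} + 20 \left(- \frac{347}{-22} - 145\right)} = \frac{347894}{2 + \left(\left(-347\right) \left(- \frac{1}{22}\right) - 145\right)^{2} + 20 \left(\left(-347\right) \left(- \frac{1}{22}\right) - 145\right)} = \frac{347894}{2 + \left(\frac{347}{22} - 145\right)^{2} + 20 \left(\frac{347}{22} - 145\right)} = \frac{347894}{2 + \left(- \frac{2843}{22}\right)^{2} + 20 \left(- \frac{2843}{22}\right)} = \frac{347894}{2 + \frac{8082649}{484} - \frac{28430}{11}} = \frac{347894}{\frac{6832697}{484}} = 347894 \cdot \frac{484}{6832697} = \frac{168380696}{6832697}$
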